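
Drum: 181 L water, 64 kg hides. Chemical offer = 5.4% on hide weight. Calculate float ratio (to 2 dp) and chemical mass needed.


Float ratio = 2.83
Chemical needed = 3.456 kg

Float ratio = 181 / 64 = 2.83
Chemical = 64 x 5.4 / 100 = 3.456 kg


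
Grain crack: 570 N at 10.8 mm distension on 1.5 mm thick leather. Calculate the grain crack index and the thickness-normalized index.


Crack index = 52.8 N/mm
Normalized index = 35.2 N/mm per mm


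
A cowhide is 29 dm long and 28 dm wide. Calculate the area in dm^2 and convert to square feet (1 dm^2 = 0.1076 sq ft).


812 dm^2
87.37 sq ft

Area = 29 x 28 = 812 dm^2
Conversion: 812 x 0.1076 = 87.37 sq ft


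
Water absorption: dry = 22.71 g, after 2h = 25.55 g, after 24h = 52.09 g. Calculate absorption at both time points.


2h absorption = 12.5%
24h absorption = 129.4%

WA (2h) = (25.55 - 22.71) / 22.71 x 100 = 12.5%
WA (24h) = (52.09 - 22.71) / 22.71 x 100 = 129.4%


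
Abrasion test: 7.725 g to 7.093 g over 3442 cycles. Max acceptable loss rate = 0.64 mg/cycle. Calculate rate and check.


Rate = 0.184 mg/cycle
Passes: Yes

Loss = 7.725 - 7.093 = 0.632 g
Rate = 0.632 g / 3442 cycles x 1000 = 0.184 mg/cycle
Max = 0.64 mg/cycle
Passes: Yes


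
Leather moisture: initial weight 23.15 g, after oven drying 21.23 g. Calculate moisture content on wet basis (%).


Moisture = 23.15 - 21.23 = 1.92 g
MC = 1.92 / 23.15 x 100 = 8.3%


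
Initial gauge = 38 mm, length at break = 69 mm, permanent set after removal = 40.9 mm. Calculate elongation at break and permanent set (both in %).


Elongation at break = (69 - 38) / 38 x 100 = 81.6%
Permanent set = (40.9 - 38) / 38 x 100 = 7.6%


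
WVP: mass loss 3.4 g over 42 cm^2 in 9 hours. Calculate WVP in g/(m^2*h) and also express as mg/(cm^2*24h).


WVP = 3.4 / (42 x 9) x 10000 = 89.95 g/(m^2*h)
Mass loss in mg = 3.4 x 1000 = 3400 mg
Per cm^2 per 24h in mg: 3400 x 24 / (42 x 9) = 81600 / 378 = 215.87 mg/(cm^2*24h)


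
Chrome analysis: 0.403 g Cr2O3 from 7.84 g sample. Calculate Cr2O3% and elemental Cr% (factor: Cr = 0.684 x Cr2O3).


Cr2O3 = 5.14%
Cr = 3.52%

Cr2O3% = 0.403 / 7.84 x 100 = 5.14%
Cr% = 5.14 x 0.684 = 3.52%


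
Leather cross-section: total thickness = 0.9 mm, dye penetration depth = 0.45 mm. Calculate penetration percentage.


50.0%

Penetration% = 0.45 / 0.9 x 100
Penetration = 50.0%


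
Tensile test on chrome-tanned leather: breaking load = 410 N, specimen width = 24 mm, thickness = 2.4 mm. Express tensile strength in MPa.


Cross-section = 24 x 2.4 = 57.6 mm^2
TS = 410 / 57.6 = 7.12 MPa
(1 N/mm^2 = 1 MPa)


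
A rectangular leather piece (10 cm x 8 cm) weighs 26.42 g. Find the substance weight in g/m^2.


3302.5 g/m^2


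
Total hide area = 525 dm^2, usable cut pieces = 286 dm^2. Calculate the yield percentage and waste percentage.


Yield = 54.5%
Waste = 45.5%

Yield = 286 / 525 x 100 = 54.5%
Waste = 525 - 286 = 239 dm^2
Waste% = 100 - 54.5 = 45.5%


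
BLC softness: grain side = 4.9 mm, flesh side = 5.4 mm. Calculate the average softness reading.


Average = (4.9 + 5.4) / 2
Average = 5.15 mm


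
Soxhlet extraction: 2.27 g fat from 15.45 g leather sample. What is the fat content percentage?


14.7%

Fat content = 2.27 / 15.45 x 100
Fat = 14.7%


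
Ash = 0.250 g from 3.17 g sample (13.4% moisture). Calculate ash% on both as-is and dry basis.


As-is ash% = 0.250 / 3.17 x 100 = 7.89%
Dry mass = 3.17 x (100 - 13.4) / 100 = 2.74522 g
Dry-basis ash% = 0.250 / 2.74522 x 100 = 9.11%


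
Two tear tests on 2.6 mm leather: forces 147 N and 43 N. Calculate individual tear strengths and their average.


Tear 1 = 147 / 2.6 = 56.5 N/mm
Tear 2 = 43 / 2.6 = 16.5 N/mm
Average = (56.5 + 16.5) / 2 = 36.5 N/mm


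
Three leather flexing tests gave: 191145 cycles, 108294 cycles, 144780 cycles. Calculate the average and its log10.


Average = (191145 + 108294 + 144780) / 3 = 148073 cycles
log10(148073) = 5.17


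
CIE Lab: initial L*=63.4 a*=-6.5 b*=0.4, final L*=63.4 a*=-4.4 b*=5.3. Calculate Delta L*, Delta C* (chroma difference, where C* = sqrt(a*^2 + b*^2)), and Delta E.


Delta L* = 63.4 - 63.4 = 0.0
C1* = sqrt((-6.5)^2 + (0.4)^2) = 6.512
C2* = sqrt((-4.4)^2 + (5.3)^2) = 6.888
Delta C* = 6.888 - 6.512 = 0.38
Delta E = sqrt((0.0)^2 + (2.1)^2 + (4.9)^2) = 5.33


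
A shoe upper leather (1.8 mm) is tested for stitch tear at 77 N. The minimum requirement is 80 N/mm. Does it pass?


STS = 42.8 N/mm
Passes: No

STS = 77 / 1.8 = 42.8 N/mm
Minimum required: 80 N/mm
Passes: No


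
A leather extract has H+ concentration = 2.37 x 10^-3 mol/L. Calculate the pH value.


pH = 2.63

pH = -log10[H+]
pH = -log10(2.37 x 10^-3) = 2.63


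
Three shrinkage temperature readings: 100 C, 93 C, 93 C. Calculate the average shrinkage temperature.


Average = (100 + 93 + 93) / 3
Average = 286 / 3 = 95.3 C


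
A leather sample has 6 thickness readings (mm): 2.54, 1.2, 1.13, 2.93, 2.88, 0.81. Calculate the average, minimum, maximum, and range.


Average = 1.92 mm
Min = 0.81 mm
Max = 2.93 mm
Range = 2.12 mm

Sum = 11.49
Average = 11.49 / 6 = 1.92 mm
Minimum = 0.81 mm
Maximum = 2.93 mm
Range = 2.93 - 0.81 = 2.12 mm


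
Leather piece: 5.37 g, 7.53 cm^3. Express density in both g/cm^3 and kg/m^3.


Density = 5.37 / 7.53 = 0.713 g/cm^3
Convert: 0.713 x 1000 = 713 kg/m^3


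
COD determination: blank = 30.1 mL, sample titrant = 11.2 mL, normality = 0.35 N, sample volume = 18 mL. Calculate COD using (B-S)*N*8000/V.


2940.0 mg/L


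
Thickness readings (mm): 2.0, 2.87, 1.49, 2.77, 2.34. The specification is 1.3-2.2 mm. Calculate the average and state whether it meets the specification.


Sum = 11.47
Average = 11.47 / 5 = 2.29 mm
Specification range: 1.3 to 2.2 mm
Within spec: No


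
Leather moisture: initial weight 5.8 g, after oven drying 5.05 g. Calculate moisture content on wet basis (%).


12.9%


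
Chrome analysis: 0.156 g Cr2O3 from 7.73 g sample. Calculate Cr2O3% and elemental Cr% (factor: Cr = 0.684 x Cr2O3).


Cr2O3 = 2.02%
Cr = 1.38%

Cr2O3% = 0.156 / 7.73 x 100 = 2.02%
Cr% = 2.02 x 0.684 = 1.38%


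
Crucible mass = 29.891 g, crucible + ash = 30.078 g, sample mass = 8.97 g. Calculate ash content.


Ash mass = 0.187 g
Ash content = 2.08%


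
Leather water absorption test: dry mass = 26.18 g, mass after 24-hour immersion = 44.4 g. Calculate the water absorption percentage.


Water absorbed = 44.4 - 26.18 = 18.22 g
WA% = 18.22 / 26.18 x 100 = 69.6%


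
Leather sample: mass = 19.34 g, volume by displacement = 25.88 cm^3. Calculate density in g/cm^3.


Density = mass / volume
Density = 19.34 / 25.88 = 0.747 g/cm^3


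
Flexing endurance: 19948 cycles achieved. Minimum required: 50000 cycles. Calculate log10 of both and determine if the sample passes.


Achieved: log10 = 4.30
Required: log10 = 4.70
Passes: No

log10(19948) = 4.30
log10(50000) = 4.70
Passes: No


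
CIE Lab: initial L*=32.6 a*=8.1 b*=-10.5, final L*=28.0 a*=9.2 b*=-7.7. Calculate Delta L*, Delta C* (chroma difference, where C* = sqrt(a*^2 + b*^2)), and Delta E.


Delta L* = 28.0 - 32.6 = -4.6
C1* = sqrt((8.1)^2 + (-10.5)^2) = 13.261
C2* = sqrt((9.2)^2 + (-7.7)^2) = 11.997
Delta C* = 11.997 - 13.261 = -1.26
Delta E = sqrt((-4.6)^2 + (1.1)^2 + (2.8)^2) = 5.50


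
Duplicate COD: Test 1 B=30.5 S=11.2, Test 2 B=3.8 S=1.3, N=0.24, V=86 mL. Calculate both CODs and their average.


COD1 = (30.5 - 11.2) x 0.24 x 8000 / 86 = 430.9 mg/L
COD2 = (3.8 - 1.3) x 0.24 x 8000 / 86 = 55.8 mg/L
Average = (430.9 + 55.8) / 2 = 243.4 mg/L


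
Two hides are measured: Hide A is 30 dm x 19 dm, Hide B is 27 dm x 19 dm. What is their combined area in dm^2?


Hide A area = 30 x 19 = 570 dm^2
Hide B area = 27 x 19 = 513 dm^2
Total = 570 + 513 = 1083 dm^2


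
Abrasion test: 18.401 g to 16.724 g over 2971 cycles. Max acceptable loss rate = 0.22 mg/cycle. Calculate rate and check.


Loss = 18.401 - 16.724 = 1.677 g
Rate = 1.677 g / 2971 cycles x 1000 = 0.564 mg/cycle
Max = 0.22 mg/cycle
Passes: No


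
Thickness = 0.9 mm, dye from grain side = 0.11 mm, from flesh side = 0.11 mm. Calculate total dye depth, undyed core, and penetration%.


Total dyed = 0.22 mm
Undyed core = 0.68 mm
Penetration = 24.4%

Total dyed = 0.11 + 0.11 = 0.22 mm
Undyed core = 0.9 - 0.22 = 0.68 mm
Penetration = 0.22 / 0.9 x 100 = 24.4%


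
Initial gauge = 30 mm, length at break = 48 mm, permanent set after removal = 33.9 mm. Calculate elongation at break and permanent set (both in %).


Elongation at break = (48 - 30) / 30 x 100 = 60.0%
Permanent set = (33.9 - 30) / 30 x 100 = 13.0%


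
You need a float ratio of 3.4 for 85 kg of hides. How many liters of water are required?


Water = hide weight x target ratio
Water = 85 x 3.4 = 289.0 L


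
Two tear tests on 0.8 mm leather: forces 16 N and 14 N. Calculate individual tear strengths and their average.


Tear 1 = 20.0 N/mm
Tear 2 = 17.5 N/mm
Average = 18.8 N/mm


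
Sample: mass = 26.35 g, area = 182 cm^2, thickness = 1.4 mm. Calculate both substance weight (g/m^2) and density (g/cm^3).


Substance weight = 1447.8 g/m^2
Density = 1.034 g/cm^3


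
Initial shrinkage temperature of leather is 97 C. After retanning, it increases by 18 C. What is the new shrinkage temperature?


New Ts = 97 + 18 = 115 C


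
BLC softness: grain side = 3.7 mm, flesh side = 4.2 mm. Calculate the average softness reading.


Average = (3.7 + 4.2) / 2
Average = 3.95 mm


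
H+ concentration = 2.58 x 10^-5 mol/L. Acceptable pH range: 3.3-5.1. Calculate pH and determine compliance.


pH = -log10(2.58 x 10^-5) = 4.59
Range: 3.3 to 5.1
Compliant: Yes


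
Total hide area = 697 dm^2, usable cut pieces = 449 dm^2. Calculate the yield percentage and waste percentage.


Yield = 64.4%
Waste = 35.6%

Yield = 449 / 697 x 100 = 64.4%
Waste = 697 - 449 = 248 dm^2
Waste% = 100 - 64.4 = 35.6%


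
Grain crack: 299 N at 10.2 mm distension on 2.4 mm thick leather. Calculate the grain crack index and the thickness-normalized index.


Crack index = 29.3 N/mm
Normalized index = 12.2 N/mm per mm

Crack index = 299 / 10.2 = 29.3 N/mm
Normalized = 29.3 / 2.4 = 12.2 N/mm per mm


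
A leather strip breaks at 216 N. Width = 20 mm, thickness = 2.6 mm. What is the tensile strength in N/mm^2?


Cross-sectional area = 20 x 2.6 = 52.0 mm^2
Tensile strength = 216 / 52.0 = 4.15 N/mm^2


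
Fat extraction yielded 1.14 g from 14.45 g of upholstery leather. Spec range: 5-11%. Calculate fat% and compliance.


Fat content = 7.9%
Compliant: Yes

Fat% = 1.14 / 14.45 x 100 = 7.9%
Spec range: 5-11%
Compliant: Yes


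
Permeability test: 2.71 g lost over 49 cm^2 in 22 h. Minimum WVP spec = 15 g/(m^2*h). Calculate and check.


WVP = 25.14 g/(m^2*h)
Meets specification: Yes


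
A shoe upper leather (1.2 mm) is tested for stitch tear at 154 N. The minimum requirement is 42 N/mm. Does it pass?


STS = 128.3 N/mm
Passes: Yes

STS = 154 / 1.2 = 128.3 N/mm
Minimum required: 42 N/mm
Passes: Yes


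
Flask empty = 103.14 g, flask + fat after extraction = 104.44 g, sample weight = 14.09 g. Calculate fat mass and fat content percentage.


Fat mass = 104.44 - 103.14 = 1.30 g
Fat% = 1.30 / 14.09 x 100 = 9.2%


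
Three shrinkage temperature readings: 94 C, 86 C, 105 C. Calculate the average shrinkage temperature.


Average = (94 + 86 + 105) / 3
Average = 285 / 3 = 95.0 C


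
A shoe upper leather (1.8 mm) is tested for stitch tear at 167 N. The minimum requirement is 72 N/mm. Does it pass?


STS = 167 / 1.8 = 92.8 N/mm
Minimum required: 72 N/mm
Passes: Yes


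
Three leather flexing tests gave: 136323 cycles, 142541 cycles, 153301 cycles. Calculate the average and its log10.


Average = 144055 cycles
log10 = 5.16


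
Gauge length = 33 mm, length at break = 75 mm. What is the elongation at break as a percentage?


127.3%

Extension = 75 - 33 = 42 mm
Elongation = 42 / 33 x 100 = 127.3%


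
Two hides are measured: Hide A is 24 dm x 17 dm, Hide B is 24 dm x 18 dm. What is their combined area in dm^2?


840 dm^2

Hide A area = 24 x 17 = 408 dm^2
Hide B area = 24 x 18 = 432 dm^2
Total = 408 + 432 = 840 dm^2


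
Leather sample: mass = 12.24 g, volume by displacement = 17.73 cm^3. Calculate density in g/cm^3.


0.690 g/cm^3

Density = mass / volume
Density = 12.24 / 17.73 = 0.690 g/cm^3


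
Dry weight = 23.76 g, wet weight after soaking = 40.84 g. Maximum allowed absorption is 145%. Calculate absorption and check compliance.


Absorption = 71.9%
Compliant: Yes

WA = (40.84 - 23.76) / 23.76 x 100 = 71.9%
Maximum allowed: 145%
Compliant: Yes


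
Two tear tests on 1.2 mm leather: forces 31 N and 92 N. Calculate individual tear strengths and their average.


Tear 1 = 31 / 1.2 = 25.8 N/mm
Tear 2 = 92 / 1.2 = 76.7 N/mm
Average = (25.8 + 76.7) / 2 = 51.3 N/mm


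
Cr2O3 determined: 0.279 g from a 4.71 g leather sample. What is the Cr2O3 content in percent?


5.92%


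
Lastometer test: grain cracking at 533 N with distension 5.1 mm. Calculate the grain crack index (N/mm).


104.5 N/mm

Grain crack index = force / distension
Index = 533 / 5.1 = 104.5 N/mm


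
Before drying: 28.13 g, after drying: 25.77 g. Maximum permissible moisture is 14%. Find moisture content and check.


MC = (28.13 - 25.77) / 28.13 x 100 = 8.4%
Maximum: 14%
Acceptable: Yes


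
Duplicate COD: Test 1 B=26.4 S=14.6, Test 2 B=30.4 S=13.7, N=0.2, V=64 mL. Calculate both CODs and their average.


COD1 = (26.4 - 14.6) x 0.2 x 8000 / 64 = 295.0 mg/L
COD2 = (30.4 - 13.7) x 0.2 x 8000 / 64 = 417.5 mg/L
Average = (295.0 + 417.5) / 2 = 356.3 mg/L


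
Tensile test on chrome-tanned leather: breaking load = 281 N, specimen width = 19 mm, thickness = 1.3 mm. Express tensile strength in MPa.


11.38 MPa

Cross-section = 19 x 1.3 = 24.7 mm^2
TS = 281 / 24.7 = 11.38 MPa
(1 N/mm^2 = 1 MPa)


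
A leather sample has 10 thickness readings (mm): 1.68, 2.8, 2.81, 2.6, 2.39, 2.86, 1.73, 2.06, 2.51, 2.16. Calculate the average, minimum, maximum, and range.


Average = 2.36 mm
Min = 1.68 mm
Max = 2.86 mm
Range = 1.18 mm


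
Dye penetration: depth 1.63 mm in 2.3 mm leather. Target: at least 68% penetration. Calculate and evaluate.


Penetration = 70.9%
Meets target: Yes

Penetration = 1.63 / 2.3 x 100 = 70.9%
Target: 68%
Meets target: Yes


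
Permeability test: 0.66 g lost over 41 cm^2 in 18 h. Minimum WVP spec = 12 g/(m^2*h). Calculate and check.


WVP = 0.66 / (41 x 18) x 10000 = 8.94 g/(m^2*h)
Minimum: 12 g/(m^2*h)
Meets spec: No


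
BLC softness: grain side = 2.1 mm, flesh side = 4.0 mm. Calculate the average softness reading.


3.05 mm

Average = (2.1 + 4.0) / 2
Average = 3.05 mm


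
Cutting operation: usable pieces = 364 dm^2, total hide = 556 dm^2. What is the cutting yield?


65.5%


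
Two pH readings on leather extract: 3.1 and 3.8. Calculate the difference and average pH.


Difference = 0.7
Average pH = 3.45

Difference = |3.1 - 3.8| = 0.7
Average = (3.1 + 3.8) / 2 = 3.45


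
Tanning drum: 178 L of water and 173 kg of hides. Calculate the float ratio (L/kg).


Float ratio = water / hide weight
Ratio = 178 / 173 = 1.0


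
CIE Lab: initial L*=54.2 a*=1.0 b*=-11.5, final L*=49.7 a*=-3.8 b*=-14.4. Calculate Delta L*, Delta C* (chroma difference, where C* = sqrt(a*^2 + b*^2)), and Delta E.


Delta L* = 49.7 - 54.2 = -4.5
C1* = sqrt((1.0)^2 + (-11.5)^2) = 11.543
C2* = sqrt((-3.8)^2 + (-14.4)^2) = 14.893
Delta C* = 14.893 - 11.543 = 3.35
Delta E = sqrt((-4.5)^2 + (-4.8)^2 + (-2.9)^2) = 7.19


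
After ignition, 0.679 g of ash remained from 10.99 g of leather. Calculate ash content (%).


Ash% = 0.679 / 10.99 x 100
Ash% = 6.18%


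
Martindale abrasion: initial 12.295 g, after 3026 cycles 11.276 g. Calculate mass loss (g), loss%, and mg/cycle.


Mass loss = 1.019 g
Loss = 8.29%
Rate = 0.337 mg/cycle

Loss = 12.295 - 11.276 = 1.019 g
Loss% = 1.019 / 12.295 x 100 = 8.29%
Rate = 1.019 / 3026 x 1000 = 0.337 mg/cycle


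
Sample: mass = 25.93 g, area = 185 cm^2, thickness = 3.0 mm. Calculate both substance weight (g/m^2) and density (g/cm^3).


Substance weight = 1401.6 g/m^2
Density = 0.467 g/cm^3


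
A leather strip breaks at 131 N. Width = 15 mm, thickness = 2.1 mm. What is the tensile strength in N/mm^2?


Cross-sectional area = 15 x 2.1 = 31.5 mm^2
Tensile strength = 131 / 31.5 = 4.16 N/mm^2


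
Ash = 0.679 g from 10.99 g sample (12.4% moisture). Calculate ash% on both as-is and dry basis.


As-is ash% = 0.679 / 10.99 x 100 = 6.18%
Dry mass = 10.99 x (100 - 12.4) / 100 = 9.62724 g
Dry-basis ash% = 0.679 / 9.62724 x 100 = 7.05%


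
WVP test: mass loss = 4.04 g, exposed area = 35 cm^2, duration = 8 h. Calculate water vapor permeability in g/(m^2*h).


WVP = mass_loss / (area x time) x 10000
WVP = 4.04 / (35 x 8) x 10000
WVP = 4.04 / 280 x 10000 = 144.29 g/(m^2*h)


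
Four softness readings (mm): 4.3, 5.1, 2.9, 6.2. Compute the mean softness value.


Sum = 4.3 + 5.1 + 2.9 + 6.2
Mean = 18.5 / 4 = 4.63 mm


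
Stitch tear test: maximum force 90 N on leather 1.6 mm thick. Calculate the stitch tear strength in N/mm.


56.3 N/mm

Stitch tear strength = force / thickness
STS = 90 / 1.6 = 56.3 N/mm


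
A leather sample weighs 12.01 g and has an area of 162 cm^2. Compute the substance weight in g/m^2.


Substance weight = mass / area x 10000
SW = 12.01 / 162 x 10000
SW = 741.4 g/m^2


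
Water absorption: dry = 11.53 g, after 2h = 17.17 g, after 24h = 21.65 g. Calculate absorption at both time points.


2h absorption = 48.9%
24h absorption = 87.8%


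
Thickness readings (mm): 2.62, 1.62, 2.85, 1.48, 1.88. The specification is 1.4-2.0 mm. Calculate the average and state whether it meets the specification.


Average = 2.09 mm
Within specification: No


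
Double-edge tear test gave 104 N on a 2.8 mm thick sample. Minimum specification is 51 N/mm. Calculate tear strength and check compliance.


Tear strength = 104 / 2.8 = 37.1 N/mm
Required minimum = 51 N/mm
Compliant: No


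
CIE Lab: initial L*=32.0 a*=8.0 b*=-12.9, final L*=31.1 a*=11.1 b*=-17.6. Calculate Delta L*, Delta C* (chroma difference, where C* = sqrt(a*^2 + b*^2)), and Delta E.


Delta L* = -0.9
Delta C* = 5.63
Delta E = 5.70


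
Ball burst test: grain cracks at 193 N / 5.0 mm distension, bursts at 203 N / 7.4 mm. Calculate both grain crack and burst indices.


Crack index = 38.6 N/mm
Burst index = 27.4 N/mm


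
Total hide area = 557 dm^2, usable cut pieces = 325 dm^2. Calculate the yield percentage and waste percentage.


Yield = 325 / 557 x 100 = 58.3%
Waste = 557 - 325 = 232 dm^2
Waste% = 100 - 58.3 = 41.7%


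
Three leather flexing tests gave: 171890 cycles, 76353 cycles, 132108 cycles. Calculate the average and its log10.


Average = (171890 + 76353 + 132108) / 3 = 126784 cycles
log10(126784) = 5.10


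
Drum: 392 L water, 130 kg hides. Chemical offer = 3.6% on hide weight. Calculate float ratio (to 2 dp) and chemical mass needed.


Float ratio = 3.02
Chemical needed = 4.68 kg

Float ratio = 392 / 130 = 3.02
Chemical = 130 x 3.6 / 100 = 4.68 kg


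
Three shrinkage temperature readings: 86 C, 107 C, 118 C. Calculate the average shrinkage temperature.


Average = (86 + 107 + 118) / 3
Average = 311 / 3 = 103.7 C


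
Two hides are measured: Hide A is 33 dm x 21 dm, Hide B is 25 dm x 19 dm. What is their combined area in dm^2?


1168 dm^2


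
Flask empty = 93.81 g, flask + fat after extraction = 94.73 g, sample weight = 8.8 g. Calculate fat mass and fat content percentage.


Fat mass = 94.73 - 93.81 = 0.92 g
Fat% = 0.92 / 8.8 x 100 = 10.5%


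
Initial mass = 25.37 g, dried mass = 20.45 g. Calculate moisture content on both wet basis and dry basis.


Moisture lost = 25.37 - 20.45 = 4.92 g
Wet basis MC = 4.92 / 25.37 x 100 = 19.4%
Dry basis MC = 4.92 / 20.45 x 100 = 24.1%


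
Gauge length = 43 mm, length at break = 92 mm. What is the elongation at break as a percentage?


114.0%

Extension = 92 - 43 = 49 mm
Elongation = 49 / 43 x 100 = 114.0%


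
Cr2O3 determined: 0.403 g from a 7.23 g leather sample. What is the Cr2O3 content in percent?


Cr2O3% = 0.403 / 7.23 x 100
Cr2O3% = 5.57%


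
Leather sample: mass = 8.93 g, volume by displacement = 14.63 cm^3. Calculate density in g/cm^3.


Density = mass / volume
Density = 8.93 / 14.63 = 0.610 g/cm^3


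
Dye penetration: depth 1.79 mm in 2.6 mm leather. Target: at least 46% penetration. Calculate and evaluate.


Penetration = 68.8%
Meets target: Yes


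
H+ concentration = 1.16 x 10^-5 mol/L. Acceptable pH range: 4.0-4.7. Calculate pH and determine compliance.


pH = 4.94
Compliant: No


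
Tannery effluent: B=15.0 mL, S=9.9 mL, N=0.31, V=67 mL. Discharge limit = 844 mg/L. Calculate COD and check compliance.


COD = (15.0 - 9.9) x 0.31 x 8000 / 67 = 188.8 mg/L
Limit: 844 mg/L
Compliant: Yes


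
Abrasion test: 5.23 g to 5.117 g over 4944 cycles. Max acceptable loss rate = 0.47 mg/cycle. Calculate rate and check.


Loss = 5.23 - 5.117 = 0.113 g
Rate = 0.113 g / 4944 cycles x 1000 = 0.023 mg/cycle
Max = 0.47 mg/cycle
Passes: Yes


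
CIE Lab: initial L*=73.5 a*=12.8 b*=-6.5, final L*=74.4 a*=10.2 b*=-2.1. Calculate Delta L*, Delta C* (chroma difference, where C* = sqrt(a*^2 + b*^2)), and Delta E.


Delta L* = 0.9
Delta C* = -3.94
Delta E = 5.19

Delta L* = 74.4 - 73.5 = 0.9
C1* = sqrt((12.8)^2 + (-6.5)^2) = 14.356
C2* = sqrt((10.2)^2 + (-2.1)^2) = 10.414
Delta C* = 10.414 - 14.356 = -3.94
Delta E = sqrt((0.9)^2 + (-2.6)^2 + (4.4)^2) = 5.19


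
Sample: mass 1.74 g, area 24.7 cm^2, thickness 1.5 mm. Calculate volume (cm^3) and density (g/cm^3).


Volume = 3.705 cm^3
Density = 0.470 g/cm^3


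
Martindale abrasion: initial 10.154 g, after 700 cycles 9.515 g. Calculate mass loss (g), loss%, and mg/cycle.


Loss = 10.154 - 9.515 = 0.639 g
Loss% = 0.639 / 10.154 x 100 = 6.29%
Rate = 0.639 / 700 x 1000 = 0.913 mg/cycle


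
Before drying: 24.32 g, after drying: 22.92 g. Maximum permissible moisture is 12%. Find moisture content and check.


Moisture content = 5.8%
Acceptable: Yes


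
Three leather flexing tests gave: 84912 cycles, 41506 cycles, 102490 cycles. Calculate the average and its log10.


Average = (84912 + 41506 + 102490) / 3 = 76303 cycles
log10(76303) = 4.88


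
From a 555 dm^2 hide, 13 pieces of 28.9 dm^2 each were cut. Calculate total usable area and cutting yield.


Total usable = 13 x 28.9 = 375.7 dm^2
Yield = 375.7 / 555 x 100 = 67.7%


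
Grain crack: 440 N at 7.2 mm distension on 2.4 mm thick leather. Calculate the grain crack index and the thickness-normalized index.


Crack index = 61.1 N/mm
Normalized index = 25.5 N/mm per mm

Crack index = 440 / 7.2 = 61.1 N/mm
Normalized = 61.1 / 2.4 = 25.5 N/mm per mm


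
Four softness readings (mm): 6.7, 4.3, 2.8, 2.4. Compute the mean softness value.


4.05 mm


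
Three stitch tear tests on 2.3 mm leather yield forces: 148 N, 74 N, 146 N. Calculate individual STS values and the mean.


STS1 = 148 / 2.3 = 64.3 N/mm
STS2 = 74 / 2.3 = 32.2 N/mm
STS3 = 146 / 2.3 = 63.5 N/mm
Mean = (64.3 + 32.2 + 63.5) / 3 = 53.3 N/mm


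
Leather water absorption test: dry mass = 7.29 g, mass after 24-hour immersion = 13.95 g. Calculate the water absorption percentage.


Water absorbed = 13.95 - 7.29 = 6.66 g
WA% = 6.66 / 7.29 x 100 = 91.4%


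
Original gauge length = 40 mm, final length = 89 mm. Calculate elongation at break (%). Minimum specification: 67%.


Elongation = 122.5%
Meets spec: Yes

Extension = 89 - 40 = 49 mm
Elongation = 49 / 40 x 100 = 122.5%
Minimum required: 67%
Meets specification: Yes


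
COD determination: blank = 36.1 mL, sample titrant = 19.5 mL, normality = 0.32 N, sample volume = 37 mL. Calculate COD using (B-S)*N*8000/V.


1148.5 mg/L

COD = (36.1 - 19.5) x 0.32 x 8000 / 37
COD = 16.6 x 0.32 x 8000 / 37
COD = 1148.5 mg/L


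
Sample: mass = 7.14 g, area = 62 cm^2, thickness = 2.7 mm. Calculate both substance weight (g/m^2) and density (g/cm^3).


SW = 7.14 / 62 x 10000 = 1151.6 g/m^2
Volume = 62 x 2.7 / 10 = 16.74 cm^3
Density = 7.14 / 16.74 = 0.427 g/cm^3


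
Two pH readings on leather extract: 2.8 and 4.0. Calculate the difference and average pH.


Difference = 1.2
Average pH = 3.40

Difference = |2.8 - 4.0| = 1.2
Average = (2.8 + 4.0) / 2 = 3.40


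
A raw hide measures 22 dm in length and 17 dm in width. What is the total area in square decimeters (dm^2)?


Area = length x width
Area = 22 x 17 = 374 dm^2


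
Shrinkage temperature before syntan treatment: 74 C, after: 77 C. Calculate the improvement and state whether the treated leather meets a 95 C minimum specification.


Improvement = 3 C
Meets 95 C spec: No

Improvement = 77 - 74 = 3 C
Spec check: 77 C >= 95 C? No


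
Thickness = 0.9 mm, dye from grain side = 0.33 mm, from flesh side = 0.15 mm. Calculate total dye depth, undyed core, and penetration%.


Total dyed = 0.33 + 0.15 = 0.48 mm
Undyed core = 0.9 - 0.48 = 0.42 mm
Penetration = 0.48 / 0.9 x 100 = 53.3%


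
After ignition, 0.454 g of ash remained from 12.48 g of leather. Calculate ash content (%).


3.64%

Ash% = 0.454 / 12.48 x 100
Ash% = 3.64%


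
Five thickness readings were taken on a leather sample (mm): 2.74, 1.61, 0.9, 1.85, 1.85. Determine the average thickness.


Sum = 2.74 + 1.61 + 0.9 + 1.85 + 1.85 = 8.95
Average = 8.95 / 5 = 1.79 mm


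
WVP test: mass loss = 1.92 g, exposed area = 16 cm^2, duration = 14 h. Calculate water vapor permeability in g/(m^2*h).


85.71 g/(m^2*h)

WVP = mass_loss / (area x time) x 10000
WVP = 1.92 / (16 x 14) x 10000
WVP = 1.92 / 224 x 10000 = 85.71 g/(m^2*h)


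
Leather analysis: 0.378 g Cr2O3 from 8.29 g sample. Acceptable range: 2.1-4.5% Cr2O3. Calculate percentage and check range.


Cr2O3 = 4.56%
Within range: No


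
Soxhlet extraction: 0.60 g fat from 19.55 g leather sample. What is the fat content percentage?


3.1%

Fat content = 0.60 / 19.55 x 100
Fat = 3.1%


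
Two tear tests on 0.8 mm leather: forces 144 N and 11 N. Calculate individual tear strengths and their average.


Tear 1 = 180.0 N/mm
Tear 2 = 13.8 N/mm
Average = 96.9 N/mm


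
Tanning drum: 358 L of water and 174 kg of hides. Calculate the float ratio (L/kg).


2.1


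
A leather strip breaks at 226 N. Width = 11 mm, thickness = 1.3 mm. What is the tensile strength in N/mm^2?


Cross-sectional area = 11 x 1.3 = 14.3 mm^2
Tensile strength = 226 / 14.3 = 15.80 N/mm^2


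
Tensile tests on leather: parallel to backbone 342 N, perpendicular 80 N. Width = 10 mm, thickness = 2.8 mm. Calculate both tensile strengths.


Parallel = 12.21 N/mm^2
Perpendicular = 2.86 N/mm^2


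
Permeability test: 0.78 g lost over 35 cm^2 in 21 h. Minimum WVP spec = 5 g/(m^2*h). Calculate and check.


WVP = 10.61 g/(m^2*h)
Meets specification: Yes


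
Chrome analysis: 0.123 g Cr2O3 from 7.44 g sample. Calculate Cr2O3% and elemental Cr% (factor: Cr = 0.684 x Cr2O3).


Cr2O3 = 1.65%
Cr = 1.13%


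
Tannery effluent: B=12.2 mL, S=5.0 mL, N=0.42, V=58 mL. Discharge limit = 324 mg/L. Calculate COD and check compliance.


COD = (12.2 - 5.0) x 0.42 x 8000 / 58 = 417.1 mg/L
Limit: 324 mg/L
Compliant: No


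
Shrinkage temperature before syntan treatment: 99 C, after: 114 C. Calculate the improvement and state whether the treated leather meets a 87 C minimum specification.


Improvement = 15 C
Meets 87 C spec: Yes

Improvement = 114 - 99 = 15 C
Spec check: 114 C >= 87 C? Yes


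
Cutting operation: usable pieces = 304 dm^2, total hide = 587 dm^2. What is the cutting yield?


Yield = usable / total x 100
Yield = 304 / 587 x 100 = 51.8%


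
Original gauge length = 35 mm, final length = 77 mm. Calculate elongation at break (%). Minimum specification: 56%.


Extension = 77 - 35 = 42 mm
Elongation = 42 / 35 x 100 = 120.0%
Minimum required: 56%
Meets specification: Yes


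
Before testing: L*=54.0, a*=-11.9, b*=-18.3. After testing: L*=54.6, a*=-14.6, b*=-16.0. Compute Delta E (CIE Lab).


Delta E = 3.60

dL = 54.6 - 54.0 = 0.6
da = -14.6 - (-11.9) = -2.7
db = -16.0 - (-18.3) = 2.3
dE = sqrt((0.6)^2 + (-2.7)^2 + (2.3)^2) = 3.60


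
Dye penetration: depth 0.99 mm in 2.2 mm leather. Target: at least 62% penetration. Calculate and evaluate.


Penetration = 45.0%
Meets target: No


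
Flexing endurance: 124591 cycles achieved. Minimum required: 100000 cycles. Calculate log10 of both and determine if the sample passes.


Achieved: log10 = 5.10
Required: log10 = 5.00
Passes: Yes

log10(124591) = 5.10
log10(100000) = 5.00
Passes: Yes


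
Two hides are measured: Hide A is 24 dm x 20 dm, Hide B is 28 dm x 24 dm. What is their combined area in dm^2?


1152 dm^2


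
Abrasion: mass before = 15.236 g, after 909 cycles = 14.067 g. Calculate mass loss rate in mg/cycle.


1.286 mg/cycle


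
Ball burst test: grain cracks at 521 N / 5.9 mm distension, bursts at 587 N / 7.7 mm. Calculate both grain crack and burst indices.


Crack index = 521 / 5.9 = 88.3 N/mm
Burst index = 587 / 7.7 = 76.2 N/mm


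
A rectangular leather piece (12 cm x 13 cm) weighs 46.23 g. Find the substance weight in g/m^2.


Area = 12 x 13 = 156 cm^2
SW = 46.23 / 156 x 10000 = 2963.5 g/m^2


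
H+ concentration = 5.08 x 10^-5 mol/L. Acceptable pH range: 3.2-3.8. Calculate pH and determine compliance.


pH = 4.29
Compliant: No


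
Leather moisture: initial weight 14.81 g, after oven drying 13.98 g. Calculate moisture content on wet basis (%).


Moisture = 14.81 - 13.98 = 0.83 g
MC = 0.83 / 14.81 x 100 = 5.6%


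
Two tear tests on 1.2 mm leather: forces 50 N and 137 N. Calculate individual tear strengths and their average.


Tear 1 = 41.7 N/mm
Tear 2 = 114.2 N/mm
Average = 78.0 N/mm


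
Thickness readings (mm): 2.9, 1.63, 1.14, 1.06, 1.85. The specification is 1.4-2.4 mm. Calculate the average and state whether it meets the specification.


Average = 1.72 mm
Within specification: Yes


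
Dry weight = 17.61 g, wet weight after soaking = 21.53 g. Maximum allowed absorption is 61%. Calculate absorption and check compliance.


WA = (21.53 - 17.61) / 17.61 x 100 = 22.3%
Maximum allowed: 61%
Compliant: Yes


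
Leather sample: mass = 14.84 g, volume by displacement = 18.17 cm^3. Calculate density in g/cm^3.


0.817 g/cm^3

Density = mass / volume
Density = 14.84 / 18.17 = 0.817 g/cm^3


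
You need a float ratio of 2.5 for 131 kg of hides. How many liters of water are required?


327.5 L

Water = hide weight x target ratio
Water = 131 x 2.5 = 327.5 L


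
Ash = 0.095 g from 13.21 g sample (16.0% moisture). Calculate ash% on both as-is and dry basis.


As-is ash% = 0.095 / 13.21 x 100 = 0.72%
Dry mass = 13.21 x (100 - 16.0) / 100 = 11.0964 g
Dry-basis ash% = 0.095 / 11.0964 x 100 = 0.86%


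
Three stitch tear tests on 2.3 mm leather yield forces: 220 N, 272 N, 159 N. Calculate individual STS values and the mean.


STS1 = 95.7 N/mm
STS2 = 118.3 N/mm
STS3 = 69.1 N/mm
Mean = 94.4 N/mm


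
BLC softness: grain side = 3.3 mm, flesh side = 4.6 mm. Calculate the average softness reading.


Average = (3.3 + 4.6) / 2
Average = 3.95 mm


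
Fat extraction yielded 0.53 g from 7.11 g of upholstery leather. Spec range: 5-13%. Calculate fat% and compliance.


Fat% = 0.53 / 7.11 x 100 = 7.5%
Spec range: 5-13%
Compliant: Yes


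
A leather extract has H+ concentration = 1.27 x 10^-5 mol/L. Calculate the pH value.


pH = -log10[H+]
pH = -log10(1.27 x 10^-5) = 4.90


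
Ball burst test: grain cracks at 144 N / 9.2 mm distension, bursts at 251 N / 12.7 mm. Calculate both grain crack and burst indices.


Crack index = 144 / 9.2 = 15.7 N/mm
Burst index = 251 / 12.7 = 19.8 N/mm


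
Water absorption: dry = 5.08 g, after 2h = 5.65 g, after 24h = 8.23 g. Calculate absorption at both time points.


WA (2h) = (5.65 - 5.08) / 5.08 x 100 = 11.2%
WA (24h) = (8.23 - 5.08) / 5.08 x 100 = 62.0%


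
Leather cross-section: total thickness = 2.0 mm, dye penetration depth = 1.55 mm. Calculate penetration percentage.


77.5%

Penetration% = 1.55 / 2.0 x 100
Penetration = 77.5%


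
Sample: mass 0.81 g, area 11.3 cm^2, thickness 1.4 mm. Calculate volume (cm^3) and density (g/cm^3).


Thickness in cm = 1.4 / 10 = 0.14 cm
Volume = 11.3 x 0.14 = 1.582 cm^3
Density = 0.81 / 1.582 = 0.512 g/cm^3


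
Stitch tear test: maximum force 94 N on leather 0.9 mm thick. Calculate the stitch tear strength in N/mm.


Stitch tear strength = force / thickness
STS = 94 / 0.9 = 104.4 N/mm


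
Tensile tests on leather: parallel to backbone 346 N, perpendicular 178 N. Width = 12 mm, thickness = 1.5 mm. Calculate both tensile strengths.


Parallel = 19.22 N/mm^2
Perpendicular = 9.89 N/mm^2

Area = 12 x 1.5 = 18.0 mm^2
TS (parallel) = 346 / 18.0 = 19.22 N/mm^2
TS (perpendicular) = 178 / 18.0 = 9.89 N/mm^2


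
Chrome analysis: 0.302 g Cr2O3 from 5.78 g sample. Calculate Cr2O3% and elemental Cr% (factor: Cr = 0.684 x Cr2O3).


Cr2O3 = 5.22%
Cr = 3.57%

Cr2O3% = 0.302 / 5.78 x 100 = 5.22%
Cr% = 5.22 x 0.684 = 3.57%


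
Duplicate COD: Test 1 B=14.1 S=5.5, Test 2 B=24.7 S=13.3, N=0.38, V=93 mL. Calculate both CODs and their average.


COD1 = (14.1 - 5.5) x 0.38 x 8000 / 93 = 281.1 mg/L
COD2 = (24.7 - 13.3) x 0.38 x 8000 / 93 = 372.6 mg/L
Average = (281.1 + 372.6) / 2 = 326.9 mg/L


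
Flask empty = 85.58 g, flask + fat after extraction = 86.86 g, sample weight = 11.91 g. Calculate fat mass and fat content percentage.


Fat mass = 86.86 - 85.58 = 1.28 g
Fat% = 1.28 / 11.91 x 100 = 10.7%


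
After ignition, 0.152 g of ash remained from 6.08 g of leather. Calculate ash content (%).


Ash% = 0.152 / 6.08 x 100
Ash% = 2.50%


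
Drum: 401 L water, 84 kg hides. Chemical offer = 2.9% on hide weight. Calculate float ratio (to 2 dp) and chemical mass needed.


Float ratio = 4.77
Chemical needed = 2.436 kg


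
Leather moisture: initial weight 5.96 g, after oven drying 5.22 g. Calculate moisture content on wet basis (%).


12.4%


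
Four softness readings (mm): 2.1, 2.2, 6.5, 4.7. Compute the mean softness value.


Sum = 2.1 + 2.2 + 6.5 + 4.7
Mean = 15.5 / 4 = 3.88 mm


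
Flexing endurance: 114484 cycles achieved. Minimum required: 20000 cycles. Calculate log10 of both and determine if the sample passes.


Achieved: log10 = 5.06
Required: log10 = 4.30
Passes: Yes


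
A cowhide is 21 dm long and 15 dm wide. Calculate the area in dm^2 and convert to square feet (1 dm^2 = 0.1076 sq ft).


Area = 21 x 15 = 315 dm^2
Conversion: 315 x 0.1076 = 33.89 sq ft


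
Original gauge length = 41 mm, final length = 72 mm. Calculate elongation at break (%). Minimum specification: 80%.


Extension = 72 - 41 = 31 mm
Elongation = 31 / 41 x 100 = 75.6%
Minimum required: 80%
Meets specification: No


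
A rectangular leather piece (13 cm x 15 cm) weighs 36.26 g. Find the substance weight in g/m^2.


1859.5 g/m^2

Area = 13 x 15 = 195 cm^2
SW = 36.26 / 195 x 10000 = 1859.5 g/m^2


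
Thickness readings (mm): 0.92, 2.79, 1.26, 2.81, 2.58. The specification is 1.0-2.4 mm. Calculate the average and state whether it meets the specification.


Average = 2.07 mm
Within specification: Yes


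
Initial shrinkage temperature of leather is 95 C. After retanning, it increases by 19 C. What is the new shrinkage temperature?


114 C


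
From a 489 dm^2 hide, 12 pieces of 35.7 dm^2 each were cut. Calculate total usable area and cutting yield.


Usable area = 428.4 dm^2
Yield = 87.6%

Total usable = 12 x 35.7 = 428.4 dm^2
Yield = 428.4 / 489 x 100 = 87.6%


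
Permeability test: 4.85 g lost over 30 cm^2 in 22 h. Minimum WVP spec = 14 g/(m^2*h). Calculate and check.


WVP = 4.85 / (30 x 22) x 10000 = 73.48 g/(m^2*h)
Minimum: 14 g/(m^2*h)
Meets spec: Yes


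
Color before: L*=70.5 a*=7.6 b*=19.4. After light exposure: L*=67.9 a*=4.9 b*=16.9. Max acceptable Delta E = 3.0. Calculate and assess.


dL = -2.6, da = -2.7, db = -2.5
dE = sqrt((-2.6)^2 + (-2.7)^2 + (-2.5)^2) = 4.51
Max = 3.0
Passes: No


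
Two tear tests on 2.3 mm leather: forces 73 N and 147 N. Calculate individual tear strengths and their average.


Tear 1 = 31.7 N/mm
Tear 2 = 63.9 N/mm
Average = 47.8 N/mm


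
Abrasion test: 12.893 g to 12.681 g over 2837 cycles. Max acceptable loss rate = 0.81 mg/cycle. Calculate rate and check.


Loss = 12.893 - 12.681 = 0.212 g
Rate = 0.212 g / 2837 cycles x 1000 = 0.075 mg/cycle
Max = 0.81 mg/cycle
Passes: Yes


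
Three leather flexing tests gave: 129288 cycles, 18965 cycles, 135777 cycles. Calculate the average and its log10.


Average = 94677 cycles
log10 = 4.98


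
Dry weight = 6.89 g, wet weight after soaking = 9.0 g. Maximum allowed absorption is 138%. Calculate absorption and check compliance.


Absorption = 30.6%
Compliant: Yes

WA = (9.0 - 6.89) / 6.89 x 100 = 30.6%
Maximum allowed: 138%
Compliant: Yes


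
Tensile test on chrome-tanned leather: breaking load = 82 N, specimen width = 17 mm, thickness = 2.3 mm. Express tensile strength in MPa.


Cross-section = 17 x 2.3 = 39.1 mm^2
TS = 82 / 39.1 = 2.10 MPa
(1 N/mm^2 = 1 MPa)


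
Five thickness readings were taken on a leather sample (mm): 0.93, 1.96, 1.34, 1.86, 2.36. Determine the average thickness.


Sum = 0.93 + 1.96 + 1.34 + 1.86 + 2.36 = 8.45
Average = 8.45 / 5 = 1.69 mm


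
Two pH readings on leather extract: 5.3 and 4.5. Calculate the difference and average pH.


Difference = |5.3 - 4.5| = 0.8
Average = (5.3 + 4.5) / 2 = 4.90


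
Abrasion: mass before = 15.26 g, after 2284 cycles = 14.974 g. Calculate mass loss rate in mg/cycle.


0.125 mg/cycle


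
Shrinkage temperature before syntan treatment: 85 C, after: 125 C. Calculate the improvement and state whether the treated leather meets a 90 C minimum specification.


Improvement = 40 C
Meets 90 C spec: Yes


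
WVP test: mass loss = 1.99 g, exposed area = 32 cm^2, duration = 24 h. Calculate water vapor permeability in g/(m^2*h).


25.91 g/(m^2*h)

WVP = mass_loss / (area x time) x 10000
WVP = 1.99 / (32 x 24) x 10000
WVP = 1.99 / 768 x 10000 = 25.91 g/(m^2*h)


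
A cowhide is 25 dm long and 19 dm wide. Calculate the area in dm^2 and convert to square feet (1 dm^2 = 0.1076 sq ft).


Area = 25 x 19 = 475 dm^2
Conversion: 475 x 0.1076 = 51.11 sq ft


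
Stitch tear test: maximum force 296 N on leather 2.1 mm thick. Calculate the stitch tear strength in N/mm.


Stitch tear strength = force / thickness
STS = 296 / 2.1 = 141.0 N/mm


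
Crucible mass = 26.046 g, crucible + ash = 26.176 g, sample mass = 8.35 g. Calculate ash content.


Ash mass = 26.176 - 26.046 = 0.130 g
Ash% = 0.130 / 8.35 x 100 = 1.56%


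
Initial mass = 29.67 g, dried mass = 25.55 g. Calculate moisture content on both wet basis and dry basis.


Moisture lost = 29.67 - 25.55 = 4.12 g
Wet basis MC = 4.12 / 29.67 x 100 = 13.9%
Dry basis MC = 4.12 / 25.55 x 100 = 16.1%


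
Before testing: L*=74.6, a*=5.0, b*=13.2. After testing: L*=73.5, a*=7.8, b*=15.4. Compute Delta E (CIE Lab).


Delta E = 3.73

dL = 73.5 - 74.6 = -1.1
da = 7.8 - 5.0 = 2.8
db = 15.4 - 13.2 = 2.2
dE = sqrt((-1.1)^2 + (2.8)^2 + (2.2)^2) = 3.73


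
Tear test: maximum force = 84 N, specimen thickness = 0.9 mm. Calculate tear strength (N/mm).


93.3 N/mm


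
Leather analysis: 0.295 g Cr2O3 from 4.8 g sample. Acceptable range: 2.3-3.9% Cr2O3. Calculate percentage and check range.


Cr2O3 = 6.15%
Within range: No

Cr2O3% = 0.295 / 4.8 x 100 = 6.15%
Acceptable range: 2.3 to 3.9%
Within range: No
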